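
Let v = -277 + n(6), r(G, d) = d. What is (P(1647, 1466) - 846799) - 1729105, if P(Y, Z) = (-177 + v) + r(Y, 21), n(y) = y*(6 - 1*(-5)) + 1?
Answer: -2576270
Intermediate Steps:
n(y) = 1 + 11*y (n(y) = y*(6 + 5) + 1 = y*11 + 1 = 11*y + 1 = 1 + 11*y)
v = -210 (v = -277 + (1 + 11*6) = -277 + (1 + 66) = -277 + 67 = -210)
P(Y, Z) = -366 (P(Y, Z) = (-177 - 210) + 21 = -387 + 21 = -366)
(P(1647, 1466) - 846799) - 1729105 = (-366 - 846799) - 1729105 = -847165 - 1729105 = -2576270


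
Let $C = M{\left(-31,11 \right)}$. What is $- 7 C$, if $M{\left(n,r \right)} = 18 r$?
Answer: $-1386$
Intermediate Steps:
$C = 198$ ($C = 18 \cdot 11 = 198$)
$- 7 C = \left(-7\right) 198 = -1386$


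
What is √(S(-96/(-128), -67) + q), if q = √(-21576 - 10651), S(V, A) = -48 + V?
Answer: √(-189 + 4*I*√32227)/2 ≈ 8.3181 + 10.791*I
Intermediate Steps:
q = I*√32227 (q = √(-32227) = I*√32227 ≈ 179.52*I)
√(S(-96/(-128), -67) + q) = √((-48 - 96/(-128)) + I*√32227) = √((-48 - 96*(-1/128)) + I*√32227) = √((-48 + ¾) + I*√32227) = √(-189/4 + I*√32227)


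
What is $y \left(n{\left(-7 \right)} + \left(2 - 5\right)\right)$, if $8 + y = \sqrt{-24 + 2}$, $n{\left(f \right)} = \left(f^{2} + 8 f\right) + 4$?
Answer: $48 - 6 i \sqrt{22} \approx 48.0 - 28.142 i$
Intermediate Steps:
$n{\left(f \right)} = 4 + f^{2} + 8 f$
$y = -8 + i \sqrt{22}$ ($y = -8 + \sqrt{-24 + 2} = -8 + \sqrt{-22} = -8 + i \sqrt{22} \approx -8.0 + 4.6904 i$)
$y \left(n{\left(-7 \right)} + \left(2 - 5\right)\right) = \left(-8 + i \sqrt{22}\right) \left(\left(4 + \left(-7\right)^{2} + 8 \left(-7\right)\right) + \left(2 - 5\right)\right) = \left(-8 + i \sqrt{22}\right) \left(\left(4 + 49 - 56\right) + \left(2 - 5\right)\right) = \left(-8 + i \sqrt{22}\right) \left(-3 - 3\right) = \left(-8 + i \sqrt{22}\right) \left(-6\right) = 48 - 6 i \sqrt{22}$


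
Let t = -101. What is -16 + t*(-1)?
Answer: 85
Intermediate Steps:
-16 + t*(-1) = -16 - 101*(-1) = -16 + 101 = 85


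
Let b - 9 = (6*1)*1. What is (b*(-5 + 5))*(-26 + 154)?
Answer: 0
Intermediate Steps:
b = 15 (b = 9 + (6*1)*1 = 9 + 6*1 = 9 + 6 = 15)
(b*(-5 + 5))*(-26 + 154) = (15*(-5 + 5))*(-26 + 154) = (15*0)*128 = 0*128 = 0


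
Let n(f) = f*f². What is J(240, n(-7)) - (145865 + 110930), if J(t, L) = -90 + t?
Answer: -256645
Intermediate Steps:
n(f) = f³
J(240, n(-7)) - (145865 + 110930) = (-90 + 240) - (145865 + 110930) = 150 - 1*256795 = 150 - 256795 = -256645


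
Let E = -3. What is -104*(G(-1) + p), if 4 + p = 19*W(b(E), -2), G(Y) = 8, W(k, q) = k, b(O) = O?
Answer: 5512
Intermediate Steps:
p = -61 (p = -4 + 19*(-3) = -4 - 57 = -61)
-104*(G(-1) + p) = -104*(8 - 61) = -104*(-53) = 5512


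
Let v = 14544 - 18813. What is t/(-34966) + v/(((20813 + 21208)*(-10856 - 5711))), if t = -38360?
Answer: 4450820003729/4056999540027 ≈ 1.0971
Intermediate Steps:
v = -4269
t/(-34966) + v/(((20813 + 21208)*(-10856 - 5711))) = -38360/(-34966) - 4269*1/((-10856 - 5711)*(20813 + 21208)) = -38360*(-1/34966) - 4269/(42021*(-16567)) = 19180/17483 - 4269/(-696161907) = 19180/17483 - 4269*(-1/696161907) = 19180/17483 + 1423/232053969 = 4450820003729/4056999540027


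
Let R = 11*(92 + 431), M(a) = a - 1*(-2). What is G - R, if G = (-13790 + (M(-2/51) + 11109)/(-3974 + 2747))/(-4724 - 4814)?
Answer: -3432868774289/596859426 ≈ -5751.6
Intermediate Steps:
M(a) = 2 + a (M(a) = a + 2 = 2 + a)
R = 5753 (R = 11*523 = 5753)
G = 863503489/596859426 (G = (-13790 + ((2 - 2/51) + 11109)/(-3974 + 2747))/(-4724 - 4814) = (-13790 + ((2 - 2*1/51) + 11109)/(-1227))/(-9538) = (-13790 + ((2 - 2/51) + 11109)*(-1/1227))*(-1/9538) = (-13790 + (100/51 + 11109)*(-1/1227))*(-1/9538) = (-13790 + (566659/51)*(-1/1227))*(-1/9538) = (-13790 - 566659/62577)*(-1/9538) = -863503489/62577*(-1/9538) = 863503489/596859426 ≈ 1.4467)
G - R = 863503489/596859426 - 1*5753 = 863503489/596859426 - 5753 = -3432868774289/596859426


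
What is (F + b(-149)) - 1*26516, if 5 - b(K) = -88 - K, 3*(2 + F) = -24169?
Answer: -103891/3 ≈ -34630.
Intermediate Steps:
F = -24175/3 (F = -2 + (1/3)*(-24169) = -2 - 24169/3 = -24175/3 ≈ -8058.3)
b(K) = 93 + K (b(K) = 5 - (-88 - K) = 5 + (88 + K) = 93 + K)
(F + b(-149)) - 1*26516 = (-24175/3 + (93 - 149)) - 1*26516 = (-24175/3 - 56) - 26516 = -24343/3 - 26516 = -103891/3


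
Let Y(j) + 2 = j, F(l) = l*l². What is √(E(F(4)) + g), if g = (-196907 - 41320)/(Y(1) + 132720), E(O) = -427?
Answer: 2*I*√1888234355890/132719 ≈ 20.707*I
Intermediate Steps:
F(l) = l³
Y(j) = -2 + j
g = -238227/132719 (g = (-196907 - 41320)/((-2 + 1) + 132720) = -238227/(-1 + 132720) = -238227/132719 ≈ -1.7950)
√(E(F(4)) + g) = √(-427 - 238227/132719) = √(-56909240/132719) = 2*I*√1888234355890/132719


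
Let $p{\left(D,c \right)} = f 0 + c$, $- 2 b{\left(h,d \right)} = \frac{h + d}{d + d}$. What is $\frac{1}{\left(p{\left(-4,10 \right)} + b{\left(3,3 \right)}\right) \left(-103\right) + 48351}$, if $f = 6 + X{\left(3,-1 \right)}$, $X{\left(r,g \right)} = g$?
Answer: $\frac{2}{94745} \approx 2.1109 \cdot 10^{-5}$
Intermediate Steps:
$b{\left(h,d \right)} = - \frac{d + h}{4 d}$ ($b{\left(h,d \right)} = - \frac{\left(h + d\right) \frac{1}{d + d}}{2} = - \frac{\left(d + h\right) \frac{1}{2 d}}{2} = - \frac{\frac{1}{2} \frac{1}{d} \left(d + h\right)}{2} = - \frac{d + h}{4 d}$)
$f = 5$ ($f = 6 - 1 = 5$)
$p{\left(D,c \right)} = c$ ($p{\left(D,c \right)} = 5 \cdot 0 + c = 0 + c = c$)
$\frac{1}{\left(p{\left(-4,10 \right)} + b{\left(3,3 \right)}\right) \left(-103\right) + 48351} = \frac{1}{\left(10 + \frac{\left(-1\right) 3 - 3}{4 \cdot 3}\right) \left(-103\right) + 48351} = \frac{1}{\left(10 + \frac{1}{4} \cdot \frac{1}{3} \left(-3 - 3\right)\right) \left(-103\right) + 48351} = \frac{1}{\left(10 + \frac{1}{4} \cdot \frac{1}{3} \left(-6\right)\right) \left(-103\right) + 48351} = \frac{1}{\left(10 - \frac{1}{2}\right) \left(-103\right) + 48351} = \frac{1}{\frac{19}{2} \left(-103\right) + 48351} = \frac{1}{- \frac{1957}{2} + 48351} = \frac{1}{\frac{94745}{2}} = \frac{2}{94745}$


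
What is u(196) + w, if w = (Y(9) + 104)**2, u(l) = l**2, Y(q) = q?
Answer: 51185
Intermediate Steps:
w = 12769 (w = (9 + 104)**2 = 113**2 = 12769)
u(196) + w = 196**2 + 12769 = 38416 + 12769 = 51185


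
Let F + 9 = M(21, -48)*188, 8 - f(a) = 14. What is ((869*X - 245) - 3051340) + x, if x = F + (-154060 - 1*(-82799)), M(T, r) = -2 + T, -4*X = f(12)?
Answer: -6235959/2 ≈ -3.1180e+6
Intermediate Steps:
f(a) = -6 (f(a) = 8 - 1*14 = 8 - 14 = -6)
X = 3/2 (X = -¼*(-6) = 3/2 ≈ 1.5000)
F = 3563 (F = -9 + (-2 + 21)*188 = -9 + 19*188 = -9 + 3572 = 3563)
x = -67698 (x = 3563 + (-154060 - 1*(-82799)) = 3563 + (-154060 + 82799) = 3563 - 71261 = -67698)
((869*X - 245) - 3051340) + x = ((869*(3/2) - 245) - 3051340) - 67698 = ((2607/2 - 245) - 3051340) - 67698 = (2117/2 - 3051340) - 67698 = -6100563/2 - 67698 = -6235959/2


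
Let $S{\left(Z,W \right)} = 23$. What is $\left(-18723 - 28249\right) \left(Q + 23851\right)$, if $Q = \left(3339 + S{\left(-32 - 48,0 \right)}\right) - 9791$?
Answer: $-818346184$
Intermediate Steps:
$Q = -6429$ ($Q = \left(3339 + 23\right) - 9791 = 3362 - 9791 = -6429$)
$\left(-18723 - 28249\right) \left(Q + 23851\right) = \left(-18723 - 28249\right) \left(-6429 + 23851\right) = \left(-46972\right) 17422 = -818346184$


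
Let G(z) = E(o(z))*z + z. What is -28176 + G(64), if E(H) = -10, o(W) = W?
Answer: -28752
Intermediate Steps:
G(z) = -9*z (G(z) = -10*z + z = -9*z)
-28176 + G(64) = -28176 - 9*64 = -28176 - 576 = -28752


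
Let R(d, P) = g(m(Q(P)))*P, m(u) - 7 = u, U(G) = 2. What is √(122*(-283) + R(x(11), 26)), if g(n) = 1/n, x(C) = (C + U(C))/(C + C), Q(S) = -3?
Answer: 3*I*√15342/2 ≈ 185.79*I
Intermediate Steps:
m(u) = 7 + u
x(C) = (2 + C)/(2*C) (x(C) = (C + 2)/(C + C) = (2 + C)/((2*C)) = (2 + C)*(1/(2*C)) = (2 + C)/(2*C))
R(d, P) = P/4 (R(d, P) = P/(7 - 3) = P/4)
√(122*(-283) + R(x(11), 26)) = √(122*(-283) + (¼)*26) = √(-34526 + 13/2) = √(-69039/2) = 3*I*√15342/2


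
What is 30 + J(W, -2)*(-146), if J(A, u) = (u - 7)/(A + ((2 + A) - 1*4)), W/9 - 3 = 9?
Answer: 3867/107 ≈ 36.140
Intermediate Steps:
W = 108 (W = 27 + 9*9 = 27 + 81 = 108)
J(A, u) = (-7 + u)/(-2 + 2*A) (J(A, u) = (-7 + u)/(A + ((2 + A) - 4)) = (-7 + u)/(A + (-2 + A)) = (-7 + u)/(-2 + 2*A))
30 + J(W, -2)*(-146) = 30 + ((-7 - 2)/(2*(-1 + 108)))*(-146) = 30 + ((½)*(-9)/107)*(-146) = 30 + ((½)*(1/107)*(-9))*(-146) = 30 - 9/214*(-146) = 30 + 657/107 = 3867/107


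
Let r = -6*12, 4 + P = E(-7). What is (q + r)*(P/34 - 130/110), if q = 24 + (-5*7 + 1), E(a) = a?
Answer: 23083/187 ≈ 123.44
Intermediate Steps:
P = -11 (P = -4 - 7 = -11)
r = -72
q = -10 (q = 24 + (-35 + 1) = 24 - 34 = -10)
(q + r)*(P/34 - 130/110) = (-10 - 72)*(-11/34 - 130/110) = -82*(-11*1/34 - 130*1/110) = -82*(-11/34 - 13/11) = -82*(-563/374) = 23083/187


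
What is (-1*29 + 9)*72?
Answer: -1440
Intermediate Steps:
(-1*29 + 9)*72 = (-29 + 9)*72 = -20*72 = -1440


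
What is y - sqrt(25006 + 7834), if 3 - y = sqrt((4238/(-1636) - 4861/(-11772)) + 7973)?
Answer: 3 - 2*sqrt(8210) - sqrt(5132722185655617)/802458 ≈ -267.50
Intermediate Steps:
y = 3 - sqrt(5132722185655617)/802458 (y = 3 - sqrt((4238/(-1636) - 4861/(-11772)) + 7973) = 3 - sqrt((4238*(-1/1636) - 4861*(-1/11772)) + 7973) = 3 - sqrt((-2119/818 + 4861/11772) + 7973) = 3 - sqrt(-10484285/4814748 + 7973) = 3 - sqrt(38377501519/4814748) = 3 - sqrt(5132722185655617)/802458 ≈ -86.279)
y - sqrt(25006 + 7834) = (3 - sqrt(5132722185655617)/802458) - sqrt(25006 + 7834) = (3 - sqrt(5132722185655617)/802458) - sqrt(32840) = (3 - sqrt(5132722185655617)/802458) - 2*sqrt(8210) = 3 - 2*sqrt(8210) - sqrt(5132722185655617)/802458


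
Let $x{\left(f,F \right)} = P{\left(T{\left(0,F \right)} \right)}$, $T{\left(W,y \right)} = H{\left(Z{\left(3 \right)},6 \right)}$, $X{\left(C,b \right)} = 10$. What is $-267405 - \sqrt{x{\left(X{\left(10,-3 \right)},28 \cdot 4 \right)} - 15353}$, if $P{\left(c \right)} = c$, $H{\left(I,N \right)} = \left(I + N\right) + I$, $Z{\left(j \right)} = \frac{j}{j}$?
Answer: $-267405 - 3 i \sqrt{1705} \approx -2.6741 \cdot 10^{5} - 123.87 i$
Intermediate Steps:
$Z{\left(j \right)} = 1$
$H{\left(I,N \right)} = N + 2 I$
$T{\left(W,y \right)} = 8$ ($T{\left(W,y \right)} = 6 + 2 \cdot 1 = 6 + 2 = 8$)
$x{\left(f,F \right)} = 8$
$-267405 - \sqrt{x{\left(X{\left(10,-3 \right)},28 \cdot 4 \right)} - 15353} = -267405 - \sqrt{8 - 15353} = -267405 - \sqrt{-15345} = -267405 - 3 i \sqrt{1705}$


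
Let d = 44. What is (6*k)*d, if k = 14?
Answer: 3696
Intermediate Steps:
(6*k)*d = (6*14)*44 = 84*44 = 3696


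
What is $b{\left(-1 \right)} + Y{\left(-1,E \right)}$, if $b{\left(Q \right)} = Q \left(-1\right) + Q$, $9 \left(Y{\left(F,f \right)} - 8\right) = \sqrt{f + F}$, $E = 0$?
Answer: $8 + \frac{i}{9} \approx 8.0 + 0.11111 i$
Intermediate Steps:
$Y{\left(F,f \right)} = 8 + \frac{\sqrt{F + f}}{9}$ ($Y{\left(F,f \right)} = 8 + \frac{\sqrt{f + F}}{9} = 8 + \frac{\sqrt{F + f}}{9}$)
$b{\left(Q \right)} = 0$ ($b{\left(Q \right)} = - Q + Q = 0$)
$b{\left(-1 \right)} + Y{\left(-1,E \right)} = 0 + \left(8 + \frac{\sqrt{-1 + 0}}{9}\right) = 0 + \left(8 + \frac{\sqrt{-1}}{9}\right) = 0 + \left(8 + \frac{i}{9}\right) = 8 + \frac{i}{9}$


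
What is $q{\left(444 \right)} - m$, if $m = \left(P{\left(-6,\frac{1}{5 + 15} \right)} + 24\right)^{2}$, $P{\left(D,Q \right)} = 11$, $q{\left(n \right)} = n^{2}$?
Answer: $195911$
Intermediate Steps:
$m = 1225$ ($m = \left(11 + 24\right)^{2} = 35^{2} = 1225$)
$q{\left(444 \right)} - m = 444^{2} - 1225 = 197136 - 1225 = 195911$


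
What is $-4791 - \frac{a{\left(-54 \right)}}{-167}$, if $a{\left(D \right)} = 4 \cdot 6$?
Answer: $- \frac{800073}{167} \approx -4790.9$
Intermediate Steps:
$a{\left(D \right)} = 24$
$-4791 - \frac{a{\left(-54 \right)}}{-167} = -4791 - \frac{24}{-167} = -4791 - 24 \left(- \frac{1}{167}\right) = -4791 - - \frac{24}{167} = -4791 + \frac{24}{167} = - \frac{800073}{167}$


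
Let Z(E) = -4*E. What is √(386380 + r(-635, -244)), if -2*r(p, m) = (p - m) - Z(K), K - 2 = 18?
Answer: √1546142/2 ≈ 621.72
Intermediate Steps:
K = 20 (K = 2 + 18 = 20)
r(p, m) = -40 + m/2 - p/2 (r(p, m) = -((p - m) - (-4)*20)/2 = -((p - m) - 1*(-80))/2 = -((p - m) + 80)/2 = -(80 + p - m)/2 = -40 + m/2 - p/2)
√(386380 + r(-635, -244)) = √(386380 + (-40 + (½)*(-244) - ½*(-635))) = √(386380 + (-40 - 122 + 635/2)) = √(386380 + 311/2) = √(773071/2) = √1546142/2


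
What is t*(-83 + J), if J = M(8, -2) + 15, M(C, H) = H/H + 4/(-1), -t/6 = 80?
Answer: 34080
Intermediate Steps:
t = -480 (t = -6*80 = -480)
M(C, H) = -3 (M(C, H) = 1 + 4*(-1) = 1 - 4 = -3)
J = 12 (J = -3 + 15 = 12)
t*(-83 + J) = -480*(-83 + 12) = -480*(-71) = 34080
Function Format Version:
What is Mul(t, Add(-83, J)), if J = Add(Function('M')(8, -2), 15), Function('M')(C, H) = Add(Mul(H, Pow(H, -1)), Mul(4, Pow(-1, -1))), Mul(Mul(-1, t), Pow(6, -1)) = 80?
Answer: 34080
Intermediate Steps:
t = -480 (t = Mul(-6, 80) = -480)
Function('M')(C, H) = -3 (Function('M')(C, H) = Add(1, Mul(4, -1)) = Add(1, -4) = -3)
J = 12 (J = Add(-3, 15) = 12)
Mul(t, Add(-83, J)) = Mul(-480, Add(-83, 12)) = Mul(-480, -71) = 34080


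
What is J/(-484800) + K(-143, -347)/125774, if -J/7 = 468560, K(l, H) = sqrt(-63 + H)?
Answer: 40999/6060 + I*sqrt(410)/125774 ≈ 6.7655 + 0.00016099*I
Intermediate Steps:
J = -3279920 (J = -7*468560 = -3279920)
J/(-484800) + K(-143, -347)/125774 = -3279920/(-484800) + sqrt(-63 - 347)/125774 = -3279920*(-1/484800) + sqrt(-410)*(1/125774) = 40999/6060 + (I*sqrt(410))*(1/125774) = 40999/6060 + I*sqrt(410)/125774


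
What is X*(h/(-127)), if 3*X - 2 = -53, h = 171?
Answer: 2907/127 ≈ 22.890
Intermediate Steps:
X = -17 (X = 2/3 + (1/3)*(-53) = 2/3 - 53/3 = -17)
X*(h/(-127)) = -2907/(-127) = -2907*(-1)/127 = -17*(-171/127) = 2907/127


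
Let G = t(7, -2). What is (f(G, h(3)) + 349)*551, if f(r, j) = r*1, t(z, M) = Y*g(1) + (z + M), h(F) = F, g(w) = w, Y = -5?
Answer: 192299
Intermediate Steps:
t(z, M) = -5 + M + z (t(z, M) = -5*1 + (z + M) = -5 + (M + z) = -5 + M + z)
G = 0 (G = -5 - 2 + 7 = 0)
f(r, j) = r
(f(G, h(3)) + 349)*551 = (0 + 349)*551 = 349*551 = 192299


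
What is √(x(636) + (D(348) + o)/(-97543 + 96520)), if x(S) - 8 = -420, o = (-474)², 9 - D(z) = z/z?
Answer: 4*I*√41313855/1023 ≈ 25.132*I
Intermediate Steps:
D(z) = 8 (D(z) = 9 - z/z = 9 - 1*1 = 9 - 1 = 8)
o = 224676
x(S) = -412 (x(S) = 8 - 420 = -412)
√(x(636) + (D(348) + o)/(-97543 + 96520)) = √(-412 + (8 + 224676)/(-97543 + 96520)) = √(-412 + 224684/(-1023)) = √(-412 + 224684*(-1/1023)) = √(-412 - 224684/1023) = √(-646160/1023) = 4*I*√41313855/1023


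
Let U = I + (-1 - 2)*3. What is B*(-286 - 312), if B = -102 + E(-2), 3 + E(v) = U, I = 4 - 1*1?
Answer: 66378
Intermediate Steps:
I = 3 (I = 4 - 1 = 3)
U = -6 (U = 3 + (-1 - 2)*3 = 3 - 3*3 = 3 - 9 = -6)
E(v) = -9 (E(v) = -3 - 6 = -9)
B = -111 (B = -102 - 9 = -111)
B*(-286 - 312) = -111*(-286 - 312) = -111*(-598) = 66378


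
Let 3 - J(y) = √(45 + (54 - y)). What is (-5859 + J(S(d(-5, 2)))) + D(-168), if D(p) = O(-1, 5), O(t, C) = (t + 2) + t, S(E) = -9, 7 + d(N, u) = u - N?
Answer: -5856 - 6*√3 ≈ -5866.4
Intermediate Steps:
d(N, u) = -7 + u - N (d(N, u) = -7 + (u - N) = -7 + u - N)
O(t, C) = 2 + 2*t (O(t, C) = (2 + t) + t = 2 + 2*t)
D(p) = 0 (D(p) = 2 + 2*(-1) = 2 - 2 = 0)
J(y) = 3 - √(99 - y) (J(y) = 3 - √(45 + (54 - y)) = 3 - √(99 - y))
(-5859 + J(S(d(-5, 2)))) + D(-168) = (-5859 + (3 - √(99 - 1*(-9)))) + 0 = (-5859 + (3 - √(99 + 9))) + 0 = (-5859 + (3 - √108)) + 0 = (-5859 + (3 - 6*√3)) + 0 = (-5856 - 6*√3) + 0 = -5856 - 6*√3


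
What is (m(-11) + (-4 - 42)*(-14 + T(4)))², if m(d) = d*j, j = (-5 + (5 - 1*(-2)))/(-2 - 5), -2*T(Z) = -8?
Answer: 10510564/49 ≈ 2.1450e+5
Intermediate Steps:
T(Z) = 4 (T(Z) = -½*(-8) = 4)
j = -2/7 (j = (-5 + (5 + 2))/(-7) = (-5 + 7)*(-⅐) = 2*(-⅐) = -2/7 ≈ -0.28571)
m(d) = -2*d/7 (m(d) = d*(-2/7) = -2*d/7)
(m(-11) + (-4 - 42)*(-14 + T(4)))² = (-2/7*(-11) + (-4 - 42)*(-14 + 4))² = (22/7 - 46*(-10))² = (22/7 + 460)² = (3242/7)² = 10510564/49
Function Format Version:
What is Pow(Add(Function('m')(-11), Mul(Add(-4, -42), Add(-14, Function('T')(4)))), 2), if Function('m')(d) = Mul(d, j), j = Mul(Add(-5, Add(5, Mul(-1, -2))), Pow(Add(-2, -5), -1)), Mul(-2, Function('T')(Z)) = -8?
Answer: Rational(10510564, 49) ≈ 2.1450e+5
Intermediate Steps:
Function('T')(Z) = 4 (Function('T')(Z) = Mul(Rational(-1, 2), -8) = 4)
j = Rational(-2, 7) (j = Mul(Add(-5, Add(5, 2)), Pow(-7, -1)) = Mul(Add(-5, 7), Rational(-1, 7)) = Mul(2, Rational(-1, 7)) = Rational(-2, 7) ≈ -0.28571)
Function('m')(d) = Mul(Rational(-2, 7), d) (Function('m')(d) = Mul(d, Rational(-2, 7)) = Mul(Rational(-2, 7), d))
Pow(Add(Function('m')(-11), Mul(Add(-4, -42), Add(-14, Function('T')(4)))), 2) = Pow(Add(Mul(Rational(-2, 7), -11), Mul(Add(-4, -42), Add(-14, 4))), 2) = Pow(Add(Rational(22, 7), Mul(-46, -10)), 2) = Pow(Add(Rational(22, 7), 460), 2) = Pow(Rational(3242, 7), 2) = Rational(10510564, 49)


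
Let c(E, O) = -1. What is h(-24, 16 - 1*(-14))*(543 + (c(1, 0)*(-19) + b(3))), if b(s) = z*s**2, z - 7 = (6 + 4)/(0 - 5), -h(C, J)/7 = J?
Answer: -127470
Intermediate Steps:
h(C, J) = -7*J
z = 5 (z = 7 + (6 + 4)/(0 - 5) = 7 + 10/(-5) = 7 + 10*(-1/5) = 7 - 2 = 5)
b(s) = 5*s**2
h(-24, 16 - 1*(-14))*(543 + (c(1, 0)*(-19) + b(3))) = (-7*(16 - 1*(-14)))*(543 + (-1*(-19) + 5*3**2)) = (-7*(16 + 14))*(543 + (19 + 5*9)) = (-7*30)*(543 + (19 + 45)) = -210*(543 + 64) = -210*607 = -127470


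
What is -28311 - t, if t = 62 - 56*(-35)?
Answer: -30333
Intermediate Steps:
t = 2022 (t = 62 + 1960 = 2022)
-28311 - t = -28311 - 1*2022 = -28311 - 2022 = -30333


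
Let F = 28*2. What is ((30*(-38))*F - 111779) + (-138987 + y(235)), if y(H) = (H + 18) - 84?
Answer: -314437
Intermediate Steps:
F = 56
y(H) = -66 + H (y(H) = (18 + H) - 84 = -66 + H)
((30*(-38))*F - 111779) + (-138987 + y(235)) = ((30*(-38))*56 - 111779) + (-138987 + (-66 + 235)) = (-1140*56 - 111779) + (-138987 + 169) = (-63840 - 111779) - 138818 = -175619 - 138818 = -314437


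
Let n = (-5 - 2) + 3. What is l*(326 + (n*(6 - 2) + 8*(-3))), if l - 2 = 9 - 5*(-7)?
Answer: 13156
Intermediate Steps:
n = -4 (n = -7 + 3 = -4)
l = 46 (l = 2 + (9 - 5*(-7)) = 2 + (9 + 35) = 2 + 44 = 46)
l*(326 + (n*(6 - 2) + 8*(-3))) = 46*(326 + (-4*(6 - 2) + 8*(-3))) = 46*(326 + (-4*4 - 24)) = 46*(326 + (-16 - 24)) = 46*(326 - 40) = 46*286 = 13156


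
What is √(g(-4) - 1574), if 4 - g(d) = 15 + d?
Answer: I*√1581 ≈ 39.762*I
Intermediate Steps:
g(d) = -11 - d (g(d) = 4 - (15 + d) = 4 + (-15 - d) = -11 - d)
√(g(-4) - 1574) = √((-11 - 1*(-4)) - 1574) = √((-11 + 4) - 1574) = √(-7 - 1574) = √(-1581) = I*√1581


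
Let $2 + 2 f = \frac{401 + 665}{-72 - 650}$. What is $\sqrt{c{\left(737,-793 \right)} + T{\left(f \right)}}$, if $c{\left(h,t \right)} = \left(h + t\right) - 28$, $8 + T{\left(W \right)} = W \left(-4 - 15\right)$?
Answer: $\frac{3 i \sqrt{9462}}{38} \approx 7.6794 i$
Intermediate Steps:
$f = - \frac{1255}{722}$ ($f = -1 + \frac{\left(401 + 665\right) \frac{1}{-72 - 650}}{2} = -1 + \frac{1066 \frac{1}{-722}}{2} = -1 + \frac{1066 \left(- \frac{1}{722}\right)}{2} = -1 + \frac{1}{2} \left(- \frac{533}{361}\right) = -1 - \frac{533}{722} = - \frac{1255}{722} \approx -1.7382$)
$T{\left(W \right)} = -8 - 19 W$ ($T{\left(W \right)} = -8 + W \left(-4 - 15\right) = -8 + W \left(-19\right) = -8 - 19 W$)
$c{\left(h,t \right)} = -28 + h + t$
$\sqrt{c{\left(737,-793 \right)} + T{\left(f \right)}} = \sqrt{\left(-28 + 737 - 793\right) - - \frac{951}{38}} = \sqrt{-84 + \left(-8 + \frac{1255}{38}\right)} = \sqrt{-84 + \frac{951}{38}} = \sqrt{- \frac{2241}{38}} = \frac{3 i \sqrt{9462}}{38}$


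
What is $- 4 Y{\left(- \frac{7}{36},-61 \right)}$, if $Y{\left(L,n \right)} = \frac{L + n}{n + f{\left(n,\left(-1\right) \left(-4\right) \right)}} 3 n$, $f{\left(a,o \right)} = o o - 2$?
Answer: $\frac{134383}{141} \approx 953.07$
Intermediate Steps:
$f{\left(a,o \right)} = -2 + o^{2}$ ($f{\left(a,o \right)} = o^{2} - 2 = -2 + o^{2}$)
$Y{\left(L,n \right)} = \frac{3 n \left(L + n\right)}{14 + n}$ ($Y{\left(L,n \right)} = \frac{L + n}{n - \left(2 - \left(\left(-1\right) \left(-4\right)\right)^{2}\right)} 3 n = \frac{L + n}{n - \left(2 - 4^{2}\right)} 3 n = \frac{L + n}{n + \left(-2 + 16\right)} 3 n = \frac{L + n}{n + 14} \cdot 3 n = \frac{L + n}{14 + n} 3 n = \frac{3 \left(L + n\right)}{14 + n} n = \frac{3 n \left(L + n\right)}{14 + n}$)
$- 4 Y{\left(- \frac{7}{36},-61 \right)} = - 4 \cdot 3 \left(-61\right) \frac{1}{14 - 61} \left(- \frac{7}{36} - 61\right) = - 4 \cdot 3 \left(-61\right) \frac{1}{-47} \left(\left(-7\right) \frac{1}{36} - 61\right) = - 4 \cdot 3 \left(-61\right) \left(- \frac{1}{47}\right) \left(- \frac{7}{36} - 61\right) = - 4 \cdot 3 \left(-61\right) \left(- \frac{1}{47}\right) \left(- \frac{2203}{36}\right) = \left(-4\right) \left(- \frac{134383}{564}\right) = \frac{134383}{141}$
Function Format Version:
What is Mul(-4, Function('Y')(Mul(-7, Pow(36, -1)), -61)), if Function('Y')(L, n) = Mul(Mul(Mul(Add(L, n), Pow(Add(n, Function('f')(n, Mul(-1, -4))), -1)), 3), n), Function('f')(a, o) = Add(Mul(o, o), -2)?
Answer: Rational(134383, 141) ≈ 953.07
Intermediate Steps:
Function('f')(a, o) = Add(-2, Pow(o, 2)) (Function('f')(a, o) = Add(Pow(o, 2), -2) = Add(-2, Pow(o, 2)))
Function('Y')(L, n) = Mul(3, n, Pow(Add(14, n), -1), Add(L, n)) (Function('Y')(L, n) = Mul(Mul(Mul(Add(L, n), Pow(Add(n, Add(-2, Pow(Mul(-1, -4), 2))), -1)), 3), n) = Mul(Mul(Mul(Add(L, n), Pow(Add(n, Add(-2, Pow(4, 2))), -1)), 3), n) = Mul(Mul(Mul(Add(L, n), Pow(Add(n, Add(-2, 16)), -1)), 3), n) = Mul(Mul(Mul(Add(L, n), Pow(Add(n, 14), -1)), 3), n) = Mul(Mul(Mul(Add(L, n), Pow(Add(14, n), -1)), 3), n) = Mul(Mul(Mul(Pow(Add(14, n), -1), Add(L, n)), 3), n) = Mul(Mul(3, Pow(Add(14, n), -1), Add(L, n)), n) = Mul(3, n, Pow(Add(14, n), -1), Add(L, n)))
Mul(-4, Function('Y')(Mul(-7, Pow(36, -1)), -61)) = Mul(-4, Mul(3, -61, Pow(Add(14, -61), -1), Add(Mul(-7, Pow(36, -1)), -61))) = Mul(-4, Mul(3, -61, Pow(-47, -1), Add(Mul(-7, Rational(1, 36)), -61))) = Mul(-4, Mul(3, -61, Rational(-1, 47), Add(Rational(-7, 36), -61))) = Mul(-4, Mul(3, -61, Rational(-1, 47), Rational(-2203, 36))) = Mul(-4, Rational(-134383, 564)) = Rational(134383, 141)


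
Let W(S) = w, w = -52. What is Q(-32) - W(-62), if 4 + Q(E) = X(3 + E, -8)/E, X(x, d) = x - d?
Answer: 1557/32 ≈ 48.656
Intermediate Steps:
W(S) = -52
Q(E) = -4 + (11 + E)/E (Q(E) = -4 + ((3 + E) - 1*(-8))/E = -4 + ((3 + E) + 8)/E = -4 + (11 + E)/E)
Q(-32) - W(-62) = (-3 + 11/(-32)) - 1*(-52) = (-3 + 11*(-1/32)) + 52 = (-3 - 11/32) + 52 = -107/32 + 52 = 1557/32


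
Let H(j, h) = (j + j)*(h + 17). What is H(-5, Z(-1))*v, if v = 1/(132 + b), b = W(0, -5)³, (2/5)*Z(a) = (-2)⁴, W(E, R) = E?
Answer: -95/22 ≈ -4.3182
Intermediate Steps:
Z(a) = 40 (Z(a) = (5/2)*(-2)⁴ = (5/2)*16 = 40)
b = 0 (b = 0³ = 0)
H(j, h) = 2*j*(17 + h) (H(j, h) = (2*j)*(17 + h) = 2*j*(17 + h))
v = 1/132 (v = 1/(132 + 0) = 1/132 ≈ 0.0075758)
H(-5, Z(-1))*v = (2*(-5)*(17 + 40))*(1/132) = (2*(-5)*57)*(1/132) = -570*1/132 = -95/22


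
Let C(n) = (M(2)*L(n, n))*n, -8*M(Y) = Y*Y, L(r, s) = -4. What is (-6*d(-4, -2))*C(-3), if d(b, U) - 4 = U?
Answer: 72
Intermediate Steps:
d(b, U) = 4 + U
M(Y) = -Y²/8 (M(Y) = -Y*Y/8 = -Y²/8)
C(n) = 2*n (C(n) = (-⅛*2²*(-4))*n = (-⅛*4*(-4))*n = (-½*(-4))*n = 2*n)
(-6*d(-4, -2))*C(-3) = (-6*(4 - 2))*(2*(-3)) = -6*2*(-6) = -12*(-6) = 72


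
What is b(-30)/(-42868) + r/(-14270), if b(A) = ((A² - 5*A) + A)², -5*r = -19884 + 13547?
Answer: -18626048629/764657950 ≈ -24.359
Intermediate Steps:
r = 6337/5 (r = -(-19884 + 13547)/5 = -⅕*(-6337) = 6337/5 ≈ 1267.4)
b(A) = (A² - 4*A)²
b(-30)/(-42868) + r/(-14270) = ((-30)²*(-4 - 30)²)/(-42868) + (6337/5)/(-14270) = (900*(-34)²)*(-1/42868) + (6337/5)*(-1/14270) = (900*1156)*(-1/42868) - 6337/71350 = 1040400*(-1/42868) - 6337/71350 = -260100/10717 - 6337/71350 = -18626048629/764657950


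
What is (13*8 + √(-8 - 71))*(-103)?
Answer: -10712 - 103*I*√79 ≈ -10712.0 - 915.48*I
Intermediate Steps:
(13*8 + √(-8 - 71))*(-103) = (104 + √(-79))*(-103) = (104 + I*√79)*(-103) = -10712 - 103*I*√79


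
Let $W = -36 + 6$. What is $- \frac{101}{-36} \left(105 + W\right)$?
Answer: $\frac{2525}{12} \approx 210.42$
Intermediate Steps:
$W = -30$
$- \frac{101}{-36} \left(105 + W\right) = - \frac{101}{-36} \left(105 - 30\right) = \left(-101\right) \left(- \frac{1}{36}\right) 75 = \frac{101}{36} \cdot 75 = \frac{2525}{12}$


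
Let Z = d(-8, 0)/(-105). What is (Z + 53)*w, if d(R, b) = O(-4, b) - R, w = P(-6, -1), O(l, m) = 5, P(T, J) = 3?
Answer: 5552/35 ≈ 158.63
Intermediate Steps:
w = 3
d(R, b) = 5 - R
Z = -13/105 (Z = (5 - 1*(-8))/(-105) = (5 + 8)*(-1/105) = 13*(-1/105) = -13/105 ≈ -0.12381)
(Z + 53)*w = (-13/105 + 53)*3 = (5552/105)*3 = 5552/35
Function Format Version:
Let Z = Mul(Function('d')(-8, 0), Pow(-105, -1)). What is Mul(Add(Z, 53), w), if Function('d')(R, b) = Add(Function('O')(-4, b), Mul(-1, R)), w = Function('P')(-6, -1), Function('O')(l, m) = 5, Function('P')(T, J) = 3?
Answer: Rational(5552, 35) ≈ 158.63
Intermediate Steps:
w = 3
Function('d')(R, b) = Add(5, Mul(-1, R))
Z = Rational(-13, 105) (Z = Mul(Add(5, Mul(-1, -8)), Pow(-105, -1)) = Mul(Add(5, 8), Rational(-1, 105)) = Mul(13, Rational(-1, 105)) = Rational(-13, 105) ≈ -0.12381)
Mul(Add(Z, 53), w) = Mul(Add(Rational(-13, 105), 53), 3) = Mul(Rational(5552, 105), 3) = Rational(5552, 35)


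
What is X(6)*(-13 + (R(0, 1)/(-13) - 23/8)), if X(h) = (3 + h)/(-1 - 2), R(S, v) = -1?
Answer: 4929/104 ≈ 47.394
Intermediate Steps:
X(h) = -1 - h/3 (X(h) = (3 + h)/(-3) = (3 + h)*(-⅓) = -1 - h/3)
X(6)*(-13 + (R(0, 1)/(-13) - 23/8)) = (-1 - ⅓*6)*(-13 + (-1/(-13) - 23/8)) = (-1 - 2)*(-13 + (-1*(-1/13) - 23*⅛)) = -3*(-13 + (1/13 - 23/8)) = -3*(-13 - 291/104) = -3*(-1643/104) = 4929/104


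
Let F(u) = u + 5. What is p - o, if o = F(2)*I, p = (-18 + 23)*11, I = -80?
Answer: 615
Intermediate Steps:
F(u) = 5 + u
p = 55 (p = 5*11 = 55)
o = -560 (o = (5 + 2)*(-80) = 7*(-80) = -560)
p - o = 55 - 1*(-560) = 55 + 560 = 615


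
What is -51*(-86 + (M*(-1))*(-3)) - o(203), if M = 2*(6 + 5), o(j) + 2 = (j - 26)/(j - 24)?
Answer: 182761/179 ≈ 1021.0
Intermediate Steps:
o(j) = -2 + (-26 + j)/(-24 + j) (o(j) = -2 + (j - 26)/(j - 24) = -2 + (-26 + j)/(-24 + j))
M = 22 (M = 2*11 = 22)
-51*(-86 + (M*(-1))*(-3)) - o(203) = -51*(-86 + (22*(-1))*(-3)) - (22 - 1*203)/(-24 + 203) = -51*(-86 - 22*(-3)) - (22 - 203)/179 = -51*(-86 + 66) - (-181)/179 = -51*(-20) - 1*(-181/179) = 1020 + 181/179 = 182761/179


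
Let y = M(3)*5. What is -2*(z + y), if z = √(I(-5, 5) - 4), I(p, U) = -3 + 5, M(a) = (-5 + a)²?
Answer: -40 - 2*I*√2 ≈ -40.0 - 2.8284*I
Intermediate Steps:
I(p, U) = 2
z = I*√2 (z = √(2 - 4) = √(-2) = I*√2 ≈ 1.4142*I)
y = 20 (y = (-5 + 3)²*5 = (-2)²*5 = 4*5 = 20)
-2*(z + y) = -2*(I*√2 + 20) = -2*(20 + I*√2) = -40 - 2*I*√2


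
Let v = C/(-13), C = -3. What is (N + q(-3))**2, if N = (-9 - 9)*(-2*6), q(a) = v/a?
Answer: 7879249/169 ≈ 46623.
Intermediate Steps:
v = 3/13 (v = -3/(-13) = -3*(-1/13) = 3/13 ≈ 0.23077)
q(a) = 3/(13*a)
N = 216 (N = -18*(-12) = 216)
(N + q(-3))**2 = (216 + (3/13)/(-3))**2 = (216 + (3/13)*(-1/3))**2 = (216 - 1/13)**2 = (2807/13)**2 = 7879249/169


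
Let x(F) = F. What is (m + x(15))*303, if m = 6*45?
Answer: 86355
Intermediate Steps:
m = 270
(m + x(15))*303 = (270 + 15)*303 = 285*303 = 86355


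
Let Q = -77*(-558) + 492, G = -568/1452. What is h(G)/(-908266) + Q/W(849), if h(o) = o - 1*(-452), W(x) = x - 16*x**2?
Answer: -2703101387957/633682659122931 ≈ -0.0042657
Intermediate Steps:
G = -142/363 (G = -568*1/1452 = -142/363 ≈ -0.39118)
h(o) = 452 + o (h(o) = o + 452 = 452 + o)
Q = 43458 (Q = 42966 + 492 = 43458)
h(G)/(-908266) + Q/W(849) = (452 - 142/363)/(-908266) + 43458/((849*(1 - 16*849))) = (163934/363)*(-1/908266) + 43458/((849*(1 - 13584))) = -81967/164850279 + 43458/((849*(-13583))) = -81967/164850279 + 43458/(-11531967) = -81967/164850279 + 43458*(-1/11531967) = -81967/164850279 - 14486/3843989 = -2703101387957/633682659122931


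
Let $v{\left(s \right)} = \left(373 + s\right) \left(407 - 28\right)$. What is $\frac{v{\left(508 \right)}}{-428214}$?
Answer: $- \frac{333899}{428214} \approx -0.77975$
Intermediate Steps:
$v{\left(s \right)} = 141367 + 379 s$ ($v{\left(s \right)} = \left(373 + s\right) 379 = 141367 + 379 s$)
$\frac{v{\left(508 \right)}}{-428214} = \frac{141367 + 379 \cdot 508}{-428214} = \left(141367 + 192532\right) \left(- \frac{1}{428214}\right) = 333899 \left(- \frac{1}{428214}\right) = - \frac{333899}{428214}$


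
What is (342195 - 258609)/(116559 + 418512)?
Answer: 27862/178357 ≈ 0.15621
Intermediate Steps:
(342195 - 258609)/(116559 + 418512) = 83586/535071 = 83586*(1/535071) = 27862/178357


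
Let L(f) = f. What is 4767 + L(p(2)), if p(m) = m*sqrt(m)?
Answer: 4767 + 2*sqrt(2) ≈ 4769.8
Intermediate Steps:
p(m) = m**(3/2)
4767 + L(p(2)) = 4767 + 2**(3/2) = 4767 + 2*sqrt(2)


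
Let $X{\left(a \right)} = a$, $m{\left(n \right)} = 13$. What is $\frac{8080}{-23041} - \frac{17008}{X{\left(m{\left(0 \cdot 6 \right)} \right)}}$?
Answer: $- \frac{391986368}{299533} \approx -1308.7$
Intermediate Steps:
$\frac{8080}{-23041} - \frac{17008}{X{\left(m{\left(0 \cdot 6 \right)} \right)}} = \frac{8080}{-23041} - \frac{17008}{13} = 8080 \left(- \frac{1}{23041}\right) - \frac{17008}{13} = - \frac{8080}{23041} - \frac{17008}{13} = - \frac{391986368}{299533}$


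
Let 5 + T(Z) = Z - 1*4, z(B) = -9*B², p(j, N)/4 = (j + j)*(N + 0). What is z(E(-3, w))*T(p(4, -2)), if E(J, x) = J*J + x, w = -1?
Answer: 42048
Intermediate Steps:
E(J, x) = x + J² (E(J, x) = J² + x = x + J²)
p(j, N) = 8*N*j (p(j, N) = 4*((j + j)*(N + 0)) = 4*((2*j)*N) = 4*(2*N*j) = 8*N*j)
T(Z) = -9 + Z (T(Z) = -5 + (Z - 1*4) = -5 + (Z - 4) = -5 + (-4 + Z) = -9 + Z)
z(E(-3, w))*T(p(4, -2)) = (-9*(-1 + (-3)²)²)*(-9 + 8*(-2)*4) = (-9*(-1 + 9)²)*(-9 - 64) = -9*8²*(-73) = -9*64*(-73) = -576*(-73) = 42048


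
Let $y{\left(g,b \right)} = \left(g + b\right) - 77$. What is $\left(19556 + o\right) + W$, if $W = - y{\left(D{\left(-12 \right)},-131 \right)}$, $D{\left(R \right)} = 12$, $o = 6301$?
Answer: $26053$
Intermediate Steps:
$y{\left(g,b \right)} = -77 + b + g$ ($y{\left(g,b \right)} = \left(b + g\right) - 77 = -77 + b + g$)
$W = 196$ ($W = - (-77 - 131 + 12) = \left(-1\right) \left(-196\right) = 196$)
$\left(19556 + o\right) + W = \left(19556 + 6301\right) + 196 = 25857 + 196 = 26053$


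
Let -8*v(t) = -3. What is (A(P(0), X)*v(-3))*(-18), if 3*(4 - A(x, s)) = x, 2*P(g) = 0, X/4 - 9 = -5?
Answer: -27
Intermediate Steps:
X = 16 (X = 36 + 4*(-5) = 36 - 20 = 16)
P(g) = 0 (P(g) = (½)*0 = 0)
A(x, s) = 4 - x/3
v(t) = 3/8 (v(t) = -⅛*(-3) = 3/8)
(A(P(0), X)*v(-3))*(-18) = ((4 - ⅓*0)*(3/8))*(-18) = ((4 + 0)*(3/8))*(-18) = (4*(3/8))*(-18) = (3/2)*(-18) = -27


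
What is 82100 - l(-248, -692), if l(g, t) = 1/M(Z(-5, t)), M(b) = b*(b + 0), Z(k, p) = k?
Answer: 2052499/25 ≈ 82100.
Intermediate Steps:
M(b) = b² (M(b) = b*b = b²)
l(g, t) = 1/25 (l(g, t) = 1/((-5)²) = 1/25)
82100 - l(-248, -692) = 82100 - 1*1/25 = 82100 - 1/25 = 2052499/25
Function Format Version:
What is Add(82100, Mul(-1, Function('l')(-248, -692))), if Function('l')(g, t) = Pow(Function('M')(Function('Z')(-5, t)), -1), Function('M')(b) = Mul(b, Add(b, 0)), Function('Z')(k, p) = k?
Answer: Rational(2052499, 25) ≈ 82100.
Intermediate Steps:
Function('M')(b) = Pow(b, 2) (Function('M')(b) = Mul(b, b) = Pow(b, 2))
Function('l')(g, t) = Rational(1, 25) (Function('l')(g, t) = Pow(Pow(-5, 2), -1) = Pow(25, -1) = Rational(1, 25))
Add(82100, Mul(-1, Function('l')(-248, -692))) = Add(82100, Mul(-1, Rational(1, 25))) = Add(82100, Rational(-1, 25)) = Rational(2052499, 25)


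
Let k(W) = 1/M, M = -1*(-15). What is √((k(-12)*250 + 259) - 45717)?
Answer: 2*I*√102243/3 ≈ 213.17*I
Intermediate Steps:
M = 15
k(W) = 1/15
√((k(-12)*250 + 259) - 45717) = √(((1/15)*250 + 259) - 45717) = √((50/3 + 259) - 45717) = √(827/3 - 45717) = √(-136324/3) = 2*I*√102243/3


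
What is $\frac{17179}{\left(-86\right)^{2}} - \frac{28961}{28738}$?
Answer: $\frac{139747273}{106273124} \approx 1.315$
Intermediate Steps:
$\frac{17179}{\left(-86\right)^{2}} - \frac{28961}{28738} = \frac{17179}{7396} - \frac{28961}{28738} = \frac{139747273}{106273124}$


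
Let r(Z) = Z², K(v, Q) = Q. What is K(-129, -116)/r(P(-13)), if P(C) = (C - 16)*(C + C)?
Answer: -1/4901 ≈ -0.00020404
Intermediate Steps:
P(C) = 2*C*(-16 + C) (P(C) = (-16 + C)*(2*C) = 2*C*(-16 + C))
K(-129, -116)/r(P(-13)) = -116*1/(676*(-16 - 13)²) = -116/((2*(-13)*(-29))²) = -116/(754²) = -116/568516 = -116*1/568516 = -1/4901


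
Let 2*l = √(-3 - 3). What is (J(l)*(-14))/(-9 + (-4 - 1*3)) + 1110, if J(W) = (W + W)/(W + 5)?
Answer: 235341/212 + 35*I*√6/212 ≈ 1110.1 + 0.4044*I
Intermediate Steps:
l = I*√6/2 (l = √(-3 - 3)/2 = √(-6)/2 = (I*√6)/2 = I*√6/2 ≈ 1.2247*I)
J(W) = 2*W/(5 + W) (J(W) = (2*W)/(5 + W) = 2*W/(5 + W))
(J(l)*(-14))/(-9 + (-4 - 1*3)) + 1110 = ((2*(I*√6/2)/(5 + I*√6/2))*(-14))/(-9 + (-4 - 1*3)) + 1110 = ((I*√6/(5 + I*√6/2))*(-14))/(-9 + (-4 - 3)) + 1110 = (-14*I*√6/(5 + I*√6/2))/(-9 - 7) + 1110 = -14*I*√6/(5 + I*√6/2)/(-16) + 1110 = -14*I*√6/(5 + I*√6/2)*(-1/16) + 1110 = 7*I*√6/(8*(5 + I*√6/2)) + 1110 = 1110 + 7*I*√6/(8*(5 + I*√6/2))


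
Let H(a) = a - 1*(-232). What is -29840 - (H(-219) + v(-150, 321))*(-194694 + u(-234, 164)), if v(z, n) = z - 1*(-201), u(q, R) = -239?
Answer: 12445872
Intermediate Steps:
v(z, n) = 201 + z (v(z, n) = z + 201 = 201 + z)
H(a) = 232 + a (H(a) = a + 232 = 232 + a)
-29840 - (H(-219) + v(-150, 321))*(-194694 + u(-234, 164)) = -29840 - ((232 - 219) + (201 - 150))*(-194694 - 239) = -29840 - (13 + 51)*(-194933) = -29840 - 64*(-194933) = -29840 - 1*(-12475712) = -29840 + 12475712 = 12445872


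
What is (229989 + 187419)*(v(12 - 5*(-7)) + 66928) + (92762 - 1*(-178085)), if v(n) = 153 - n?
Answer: 27980798719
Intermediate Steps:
(229989 + 187419)*(v(12 - 5*(-7)) + 66928) + (92762 - 1*(-178085)) = (229989 + 187419)*((153 - (12 - 5*(-7))) + 66928) + (92762 - 1*(-178085)) = 417408*((153 - (12 + 35)) + 66928) + (92762 + 178085) = 417408*((153 - 1*47) + 66928) + 270847 = 417408*((153 - 47) + 66928) + 270847 = 417408*(106 + 66928) + 270847 = 417408*67034 + 270847 = 27980527872 + 270847 = 27980798719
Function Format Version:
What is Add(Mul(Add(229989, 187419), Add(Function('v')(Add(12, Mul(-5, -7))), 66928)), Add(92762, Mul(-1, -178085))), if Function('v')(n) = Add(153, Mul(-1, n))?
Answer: 27980798719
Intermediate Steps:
Add(Mul(Add(229989, 187419), Add(Function('v')(Add(12, Mul(-5, -7))), 66928)), Add(92762, Mul(-1, -178085))) = Add(Mul(Add(229989, 187419), Add(Add(153, Mul(-1, Add(12, Mul(-5, -7)))), 66928)), Add(92762, Mul(-1, -178085))) = Add(Mul(417408, Add(Add(153, Mul(-1, Add(12, 35))), 66928)), Add(92762, 178085)) = Add(Mul(417408, Add(Add(153, Mul(-1, 47)), 66928)), 270847) = Add(Mul(417408, Add(Add(153, -47), 66928)), 270847) = Add(Mul(417408, Add(106, 66928)), 270847) = Add(Mul(417408, 67034), 270847) = Add(27980527872, 270847) = 27980798719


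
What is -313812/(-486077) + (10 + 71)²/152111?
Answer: 50923408329/73937658547 ≈ 0.68873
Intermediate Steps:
-313812/(-486077) + (10 + 71)²/152111 = -313812*(-1/486077) + 81²*(1/152111) = 313812/486077 + 6561*(1/152111) = 313812/486077 + 6561/152111 = 50923408329/73937658547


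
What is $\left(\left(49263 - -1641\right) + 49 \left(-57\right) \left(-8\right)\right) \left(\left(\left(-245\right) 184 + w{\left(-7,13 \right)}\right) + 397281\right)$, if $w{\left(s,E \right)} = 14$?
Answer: $25799044320$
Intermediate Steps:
$\left(\left(49263 - -1641\right) + 49 \left(-57\right) \left(-8\right)\right) \left(\left(\left(-245\right) 184 + w{\left(-7,13 \right)}\right) + 397281\right) = \left(\left(49263 - -1641\right) + 49 \left(-57\right) \left(-8\right)\right) \left(\left(\left(-245\right) 184 + 14\right) + 397281\right) = \left(\left(49263 + 1641\right) - -22344\right) \left(\left(-45080 + 14\right) + 397281\right) = \left(50904 + 22344\right) \left(-45066 + 397281\right) = 73248 \cdot 352215 = 25799044320$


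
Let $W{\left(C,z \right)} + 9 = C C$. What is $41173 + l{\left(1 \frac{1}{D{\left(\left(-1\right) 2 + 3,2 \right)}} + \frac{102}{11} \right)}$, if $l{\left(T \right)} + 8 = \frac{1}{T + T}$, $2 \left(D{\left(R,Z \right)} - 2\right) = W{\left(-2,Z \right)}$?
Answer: $\frac{6586411}{160} \approx 41165.0$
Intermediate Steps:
$W{\left(C,z \right)} = -9 + C^{2}$ ($W{\left(C,z \right)} = -9 + C C = -9 + C^{2}$)
$D{\left(R,Z \right)} = - \frac{1}{2}$ ($D{\left(R,Z \right)} = 2 + \frac{-9 + \left(-2\right)^{2}}{2} = 2 + \frac{-9 + 4}{2} = 2 + \frac{1}{2} \left(-5\right) = 2 - \frac{5}{2} = - \frac{1}{2}$)
$l{\left(T \right)} = -8 + \frac{1}{2 T}$ ($l{\left(T \right)} = -8 + \frac{1}{T + T} = -8 + \frac{1}{2 T}$)
$41173 + l{\left(1 \frac{1}{D{\left(\left(-1\right) 2 + 3,2 \right)}} + \frac{102}{11} \right)} = 41173 - \left(8 - \frac{1}{2 \left(1 \frac{1}{- \frac{1}{2}} + \frac{102}{11}\right)}\right) = 41173 - \left(8 - \frac{1}{2 \left(1 \left(-2\right) + 102 \cdot \frac{1}{11}\right)}\right) = 41173 - \left(8 - \frac{1}{2 \left(-2 + \frac{102}{11}\right)}\right) = 41173 - \left(8 - \frac{1}{2 \cdot \frac{80}{11}}\right) = 41173 + \left(-8 + \frac{1}{2} \cdot \frac{11}{80}\right) = 41173 + \left(-8 + \frac{11}{160}\right) = 41173 - \frac{1269}{160} = \frac{6586411}{160}$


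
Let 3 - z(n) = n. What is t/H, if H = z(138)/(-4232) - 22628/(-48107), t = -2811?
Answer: -572288184264/102256141 ≈ -5596.6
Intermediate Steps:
z(n) = 3 - n
H = 102256141/203588824 (H = (3 - 1*138)/(-4232) - 22628/(-48107) = (3 - 138)*(-1/4232) - 22628*(-1/48107) = -135*(-1/4232) + 22628/48107 = 135/4232 + 22628/48107 = 102256141/203588824 ≈ 0.50227)
t/H = -2811/102256141/203588824 = -2811*203588824/102256141 = -572288184264/102256141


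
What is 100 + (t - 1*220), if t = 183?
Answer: 63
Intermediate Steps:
100 + (t - 1*220) = 100 + (183 - 1*220) = 100 + (183 - 220) = 100 - 37 = 63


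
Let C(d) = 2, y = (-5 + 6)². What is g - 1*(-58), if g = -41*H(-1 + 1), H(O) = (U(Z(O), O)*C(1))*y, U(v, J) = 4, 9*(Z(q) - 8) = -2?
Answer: -270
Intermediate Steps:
Z(q) = 70/9 (Z(q) = 8 + (⅑)*(-2) = 8 - 2/9 = 70/9)
y = 1 (y = 1² = 1)
H(O) = 8 (H(O) = (4*2)*1 = 8*1 = 8)
g = -328 (g = -41*8 = -328)
g - 1*(-58) = -328 - 1*(-58) = -328 + 58 = -270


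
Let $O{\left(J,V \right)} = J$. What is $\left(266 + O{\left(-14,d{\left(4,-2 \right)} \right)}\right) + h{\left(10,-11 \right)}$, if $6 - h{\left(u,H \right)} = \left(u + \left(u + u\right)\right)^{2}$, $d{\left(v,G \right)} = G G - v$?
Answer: $-642$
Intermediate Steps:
$d{\left(v,G \right)} = G^{2} - v$
$h{\left(u,H \right)} = 6 - 9 u^{2}$ ($h{\left(u,H \right)} = 6 - \left(u + \left(u + u\right)\right)^{2} = 6 - \left(u + 2 u\right)^{2} = 6 - \left(3 u\right)^{2} = 6 - 9 u^{2}$)
$\left(266 + O{\left(-14,d{\left(4,-2 \right)} \right)}\right) + h{\left(10,-11 \right)} = \left(266 - 14\right) + \left(6 - 9 \cdot 10^{2}\right) = 252 + \left(6 - 900\right) = 252 - 894 = -642$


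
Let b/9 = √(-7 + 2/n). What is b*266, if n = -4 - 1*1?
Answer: 2394*I*√185/5 ≈ 6512.4*I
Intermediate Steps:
n = -5 (n = -4 - 1 = -5)
b = 9*I*√185/5 (b = 9*√(-7 + 2/(-5)) = 9*√(-7 + 2*(-⅕)) = 9*√(-7 - ⅖) = 9*√(-37/5) = 9*(I*√185/5) = 9*I*√185/5 ≈ 24.483*I)
b*266 = (9*I*√185/5)*266 = 2394*I*√185/5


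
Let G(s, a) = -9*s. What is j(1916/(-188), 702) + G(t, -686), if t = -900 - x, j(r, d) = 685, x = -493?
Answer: 4348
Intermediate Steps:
t = -407 (t = -900 - 1*(-493) = -900 + 493 = -407)
j(1916/(-188), 702) + G(t, -686) = 685 - 9*(-407) = 685 + 3663 = 4348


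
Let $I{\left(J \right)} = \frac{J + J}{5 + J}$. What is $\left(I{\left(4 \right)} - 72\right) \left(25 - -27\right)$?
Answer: $- \frac{33280}{9} \approx -3697.8$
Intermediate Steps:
$I{\left(J \right)} = \frac{2 J}{5 + J}$
$\left(I{\left(4 \right)} - 72\right) \left(25 - -27\right) = \left(2 \cdot 4 \frac{1}{5 + 4} - 72\right) \left(25 - -27\right) = \left(2 \cdot 4 \cdot \frac{1}{9} - 72\right) \left(25 + 27\right) = \left(2 \cdot 4 \cdot \frac{1}{9} - 72\right) 52 = \left(\frac{8}{9} - 72\right) 52 = \left(- \frac{640}{9}\right) 52 = - \frac{33280}{9}$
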